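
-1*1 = -1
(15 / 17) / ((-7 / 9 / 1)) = -135 / 119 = -1.13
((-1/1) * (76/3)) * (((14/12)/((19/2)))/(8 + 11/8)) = -224/675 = -0.33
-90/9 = -10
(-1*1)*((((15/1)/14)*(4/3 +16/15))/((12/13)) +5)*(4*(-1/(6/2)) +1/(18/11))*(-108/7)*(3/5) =-12753/245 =-52.05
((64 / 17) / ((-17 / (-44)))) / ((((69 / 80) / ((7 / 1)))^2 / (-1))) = -883097600 / 1375929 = -641.82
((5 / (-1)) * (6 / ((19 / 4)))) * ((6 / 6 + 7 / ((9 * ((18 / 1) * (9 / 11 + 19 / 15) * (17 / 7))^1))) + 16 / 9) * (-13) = 228.77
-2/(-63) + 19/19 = 65/63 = 1.03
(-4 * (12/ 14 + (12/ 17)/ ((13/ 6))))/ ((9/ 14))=-4880/ 663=-7.36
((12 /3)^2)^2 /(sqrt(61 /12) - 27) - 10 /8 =-375211 /34748 - 512 * sqrt(183) /8687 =-11.60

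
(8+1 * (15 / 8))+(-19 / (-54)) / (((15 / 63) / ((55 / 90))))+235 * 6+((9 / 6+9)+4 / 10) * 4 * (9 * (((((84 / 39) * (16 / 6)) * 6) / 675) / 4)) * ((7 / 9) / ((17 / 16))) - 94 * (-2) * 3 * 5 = 4244.44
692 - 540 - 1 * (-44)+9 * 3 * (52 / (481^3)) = 1677830080 / 8560357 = 196.00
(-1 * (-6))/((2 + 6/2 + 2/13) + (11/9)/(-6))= 4212/3475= 1.21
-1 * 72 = -72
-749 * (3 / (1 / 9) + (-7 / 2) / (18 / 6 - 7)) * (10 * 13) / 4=-10856755 / 16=-678547.19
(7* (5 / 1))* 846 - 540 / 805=4767102 / 161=29609.33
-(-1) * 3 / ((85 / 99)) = 297 / 85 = 3.49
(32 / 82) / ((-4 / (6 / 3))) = -8 / 41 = -0.20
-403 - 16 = -419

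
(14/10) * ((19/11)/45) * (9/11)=133/3025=0.04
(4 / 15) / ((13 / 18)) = 24 / 65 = 0.37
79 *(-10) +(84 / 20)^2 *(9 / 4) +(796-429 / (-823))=3803187 / 82300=46.21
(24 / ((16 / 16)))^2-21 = 555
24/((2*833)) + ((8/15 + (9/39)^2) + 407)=860712676/2111655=407.60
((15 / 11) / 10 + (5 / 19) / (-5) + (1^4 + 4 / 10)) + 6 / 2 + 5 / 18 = 44782 / 9405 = 4.76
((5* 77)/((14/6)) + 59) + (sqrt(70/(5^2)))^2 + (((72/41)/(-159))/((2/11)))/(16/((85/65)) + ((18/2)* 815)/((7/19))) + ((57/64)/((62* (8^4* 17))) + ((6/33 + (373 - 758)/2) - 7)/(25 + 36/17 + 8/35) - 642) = -10153736113896041396446051/24033154548526447329280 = -422.49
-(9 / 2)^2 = -81 / 4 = -20.25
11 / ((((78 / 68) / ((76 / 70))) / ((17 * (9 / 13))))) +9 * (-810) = -42395538 / 5915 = -7167.46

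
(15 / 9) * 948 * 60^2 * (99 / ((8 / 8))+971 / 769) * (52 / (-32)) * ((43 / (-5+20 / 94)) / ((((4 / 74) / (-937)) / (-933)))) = 103527411419749872360 / 769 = 134626022652470575.24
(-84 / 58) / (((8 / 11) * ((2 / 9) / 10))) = -10395 / 116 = -89.61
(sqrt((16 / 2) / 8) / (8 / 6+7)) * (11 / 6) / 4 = 11 / 200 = 0.06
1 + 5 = 6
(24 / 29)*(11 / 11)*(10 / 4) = 2.07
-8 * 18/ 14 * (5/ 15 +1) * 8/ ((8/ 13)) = -178.29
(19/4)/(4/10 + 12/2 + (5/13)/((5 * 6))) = 3705/5002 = 0.74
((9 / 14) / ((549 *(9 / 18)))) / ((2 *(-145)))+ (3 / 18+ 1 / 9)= 154783 / 557235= 0.28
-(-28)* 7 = 196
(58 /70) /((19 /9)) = 0.39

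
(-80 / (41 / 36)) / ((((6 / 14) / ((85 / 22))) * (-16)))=17850 / 451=39.58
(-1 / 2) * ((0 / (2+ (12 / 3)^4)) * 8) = 0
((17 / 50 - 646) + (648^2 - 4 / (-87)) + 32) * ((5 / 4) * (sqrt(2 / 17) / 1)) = 1823913179 * sqrt(34) / 59160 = 179769.27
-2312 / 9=-256.89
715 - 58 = 657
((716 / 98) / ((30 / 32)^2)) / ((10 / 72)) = 366592 / 6125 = 59.85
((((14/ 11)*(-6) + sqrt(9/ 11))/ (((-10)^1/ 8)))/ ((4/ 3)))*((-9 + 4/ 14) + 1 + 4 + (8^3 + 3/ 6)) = 128214/ 55-64107*sqrt(11)/ 770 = 2055.04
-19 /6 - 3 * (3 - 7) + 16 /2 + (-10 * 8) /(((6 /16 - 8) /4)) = 21521 /366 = 58.80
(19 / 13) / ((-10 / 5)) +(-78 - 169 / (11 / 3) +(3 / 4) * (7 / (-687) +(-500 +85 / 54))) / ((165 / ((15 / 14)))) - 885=-46111672261 / 51871248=-888.96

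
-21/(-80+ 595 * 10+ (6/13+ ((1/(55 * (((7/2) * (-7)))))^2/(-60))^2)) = -3240262862352140625/905801833711596937513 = -0.00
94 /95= 0.99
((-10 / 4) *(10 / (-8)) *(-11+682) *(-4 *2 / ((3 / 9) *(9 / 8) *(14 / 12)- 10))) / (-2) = -134200 / 153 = -877.12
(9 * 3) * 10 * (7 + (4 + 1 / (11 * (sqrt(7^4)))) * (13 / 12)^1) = 3299265 / 1078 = 3060.54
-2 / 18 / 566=-1 / 5094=-0.00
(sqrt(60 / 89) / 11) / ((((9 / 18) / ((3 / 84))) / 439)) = 439 * sqrt(1335) / 6853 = 2.34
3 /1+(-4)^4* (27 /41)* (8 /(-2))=-27525 /41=-671.34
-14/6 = -7/3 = -2.33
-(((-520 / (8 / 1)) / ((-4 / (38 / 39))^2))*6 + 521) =-38833 / 78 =-497.86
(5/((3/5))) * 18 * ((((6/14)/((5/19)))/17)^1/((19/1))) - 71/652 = 50231/77588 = 0.65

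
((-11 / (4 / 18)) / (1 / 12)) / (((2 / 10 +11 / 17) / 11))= -30855 / 4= -7713.75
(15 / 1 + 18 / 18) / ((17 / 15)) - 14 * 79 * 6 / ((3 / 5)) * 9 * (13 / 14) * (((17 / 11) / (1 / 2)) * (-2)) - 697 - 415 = 106643776 / 187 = 570287.57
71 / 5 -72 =-289 / 5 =-57.80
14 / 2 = 7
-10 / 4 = -2.50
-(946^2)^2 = -800874647056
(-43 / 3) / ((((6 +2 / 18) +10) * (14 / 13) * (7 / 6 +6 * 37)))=-387 / 104545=-0.00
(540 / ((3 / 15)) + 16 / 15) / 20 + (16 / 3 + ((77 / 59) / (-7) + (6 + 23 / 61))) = 146.58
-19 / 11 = -1.73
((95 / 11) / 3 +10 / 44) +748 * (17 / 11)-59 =72607 / 66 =1100.11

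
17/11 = 1.55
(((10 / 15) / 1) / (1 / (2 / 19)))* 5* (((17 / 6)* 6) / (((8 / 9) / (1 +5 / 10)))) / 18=0.56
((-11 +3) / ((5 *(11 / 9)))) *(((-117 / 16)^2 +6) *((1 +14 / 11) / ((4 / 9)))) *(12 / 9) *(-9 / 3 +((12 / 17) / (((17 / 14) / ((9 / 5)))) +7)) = -749389725 / 279752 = -2678.76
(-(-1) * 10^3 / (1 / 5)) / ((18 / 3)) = 2500 / 3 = 833.33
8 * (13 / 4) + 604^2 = 364842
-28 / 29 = -0.97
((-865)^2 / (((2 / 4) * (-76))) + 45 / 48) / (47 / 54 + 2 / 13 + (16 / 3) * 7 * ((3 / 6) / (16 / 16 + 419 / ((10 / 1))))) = -23110073415 / 1712888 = -13491.88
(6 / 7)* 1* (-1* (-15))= 90 / 7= 12.86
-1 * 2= -2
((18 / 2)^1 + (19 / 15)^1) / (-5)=-154 / 75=-2.05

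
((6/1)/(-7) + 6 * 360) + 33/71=1073325/497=2159.61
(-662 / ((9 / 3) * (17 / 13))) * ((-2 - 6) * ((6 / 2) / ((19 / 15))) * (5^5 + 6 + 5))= 3238609920 / 323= 10026656.10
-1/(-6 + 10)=-1/4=-0.25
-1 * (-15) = 15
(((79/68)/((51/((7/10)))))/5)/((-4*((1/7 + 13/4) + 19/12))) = -3871/24160400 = -0.00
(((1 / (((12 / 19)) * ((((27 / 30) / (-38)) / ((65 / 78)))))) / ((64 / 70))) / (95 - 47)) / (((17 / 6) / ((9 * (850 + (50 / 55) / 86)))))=-126999123125 / 37052928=-3427.51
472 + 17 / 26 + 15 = 12679 / 26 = 487.65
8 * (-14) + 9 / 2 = -215 / 2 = -107.50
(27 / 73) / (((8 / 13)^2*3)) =1521 / 4672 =0.33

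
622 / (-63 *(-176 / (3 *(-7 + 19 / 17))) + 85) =-15550 / 13583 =-1.14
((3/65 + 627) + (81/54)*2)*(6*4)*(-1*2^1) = -1965744/65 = -30242.22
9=9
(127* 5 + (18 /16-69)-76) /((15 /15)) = 3929 /8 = 491.12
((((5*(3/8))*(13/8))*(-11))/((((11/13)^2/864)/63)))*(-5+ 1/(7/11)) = 96096780/11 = 8736070.91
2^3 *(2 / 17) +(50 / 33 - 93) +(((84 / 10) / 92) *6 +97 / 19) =-104057603 / 1225785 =-84.89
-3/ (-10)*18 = 27/ 5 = 5.40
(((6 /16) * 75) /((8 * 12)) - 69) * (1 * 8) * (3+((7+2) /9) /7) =-193479 /112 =-1727.49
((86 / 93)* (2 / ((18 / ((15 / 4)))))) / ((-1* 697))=-215 / 388926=-0.00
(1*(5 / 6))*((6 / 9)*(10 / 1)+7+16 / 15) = 12.28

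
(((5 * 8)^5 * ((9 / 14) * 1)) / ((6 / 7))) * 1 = 76800000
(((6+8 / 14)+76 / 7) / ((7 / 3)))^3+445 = 101381701 / 117649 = 861.73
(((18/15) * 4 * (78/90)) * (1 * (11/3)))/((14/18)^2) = 30888/1225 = 25.21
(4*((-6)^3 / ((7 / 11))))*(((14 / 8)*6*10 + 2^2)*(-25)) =25898400 / 7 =3699771.43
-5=-5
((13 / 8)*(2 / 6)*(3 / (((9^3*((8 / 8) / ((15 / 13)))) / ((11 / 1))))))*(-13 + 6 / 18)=-1045 / 2916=-0.36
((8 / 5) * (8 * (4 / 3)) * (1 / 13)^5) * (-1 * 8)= -2048 / 5569395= -0.00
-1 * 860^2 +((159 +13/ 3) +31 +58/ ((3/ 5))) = -739309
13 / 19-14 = -253 / 19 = -13.32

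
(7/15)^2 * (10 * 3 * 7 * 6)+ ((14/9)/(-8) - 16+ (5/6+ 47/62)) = 1449667/5580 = 259.80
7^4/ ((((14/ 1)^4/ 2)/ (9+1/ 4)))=37/ 32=1.16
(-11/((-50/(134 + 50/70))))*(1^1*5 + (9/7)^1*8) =1109911/2450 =453.02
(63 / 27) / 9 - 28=-749 / 27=-27.74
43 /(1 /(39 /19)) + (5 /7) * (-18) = 10029 /133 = 75.41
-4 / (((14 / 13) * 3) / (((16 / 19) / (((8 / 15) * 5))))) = -52 / 133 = -0.39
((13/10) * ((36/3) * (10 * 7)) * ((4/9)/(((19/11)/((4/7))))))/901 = 9152/51357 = 0.18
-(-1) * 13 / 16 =13 / 16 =0.81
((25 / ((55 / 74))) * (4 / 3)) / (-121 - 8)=-1480 / 4257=-0.35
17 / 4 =4.25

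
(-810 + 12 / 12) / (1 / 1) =-809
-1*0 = 0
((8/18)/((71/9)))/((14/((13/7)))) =26/3479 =0.01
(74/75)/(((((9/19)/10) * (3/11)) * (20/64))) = 244.40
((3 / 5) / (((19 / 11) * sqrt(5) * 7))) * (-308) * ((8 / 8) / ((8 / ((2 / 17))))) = -0.10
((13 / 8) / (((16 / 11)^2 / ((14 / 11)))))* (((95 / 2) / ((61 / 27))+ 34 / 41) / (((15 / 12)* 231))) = 1421069 / 19207680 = 0.07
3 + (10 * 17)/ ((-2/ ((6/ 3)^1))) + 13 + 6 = -148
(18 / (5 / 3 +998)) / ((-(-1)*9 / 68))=408 / 2999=0.14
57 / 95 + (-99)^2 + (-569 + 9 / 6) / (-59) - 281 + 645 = 6003379 / 590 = 10175.22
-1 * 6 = -6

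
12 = 12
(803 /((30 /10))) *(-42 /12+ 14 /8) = -5621 /12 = -468.42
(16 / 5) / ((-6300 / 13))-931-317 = -9828052 / 7875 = -1248.01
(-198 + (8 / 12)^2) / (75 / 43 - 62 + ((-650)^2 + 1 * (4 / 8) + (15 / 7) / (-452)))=-241900456 / 517264555113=-0.00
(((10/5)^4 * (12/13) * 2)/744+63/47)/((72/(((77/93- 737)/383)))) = -223714678/6071935311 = -0.04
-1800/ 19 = -94.74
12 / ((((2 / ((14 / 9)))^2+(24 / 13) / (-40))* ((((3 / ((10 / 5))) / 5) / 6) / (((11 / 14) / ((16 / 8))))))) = 58.68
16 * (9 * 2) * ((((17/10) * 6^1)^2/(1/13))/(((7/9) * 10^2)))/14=10955412/30625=357.73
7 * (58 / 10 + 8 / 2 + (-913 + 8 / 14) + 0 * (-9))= -31592 / 5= -6318.40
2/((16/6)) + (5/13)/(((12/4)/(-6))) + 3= 155/52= 2.98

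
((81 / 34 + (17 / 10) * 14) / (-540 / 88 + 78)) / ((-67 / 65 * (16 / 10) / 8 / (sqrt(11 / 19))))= -3182465 * sqrt(209) / 34214421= -1.34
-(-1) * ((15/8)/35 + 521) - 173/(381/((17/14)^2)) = 77720399/149352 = 520.38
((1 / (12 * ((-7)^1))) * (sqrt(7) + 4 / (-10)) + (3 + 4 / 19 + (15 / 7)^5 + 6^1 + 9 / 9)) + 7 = 597766039 / 9579990 - sqrt(7) / 84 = 62.37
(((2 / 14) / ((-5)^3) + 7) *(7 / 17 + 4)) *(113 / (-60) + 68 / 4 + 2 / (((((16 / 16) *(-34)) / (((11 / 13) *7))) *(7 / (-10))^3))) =498.13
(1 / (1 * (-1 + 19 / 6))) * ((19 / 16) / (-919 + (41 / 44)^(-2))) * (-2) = 31939 / 26743652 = 0.00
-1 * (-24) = 24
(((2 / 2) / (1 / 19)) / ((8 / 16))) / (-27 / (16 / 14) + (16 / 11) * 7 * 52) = 3344 / 44513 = 0.08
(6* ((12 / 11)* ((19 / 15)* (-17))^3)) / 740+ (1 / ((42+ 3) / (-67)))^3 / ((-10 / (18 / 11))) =-1808578187 / 20604375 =-87.78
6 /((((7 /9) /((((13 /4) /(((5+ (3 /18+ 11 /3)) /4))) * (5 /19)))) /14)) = 42120 /1007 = 41.83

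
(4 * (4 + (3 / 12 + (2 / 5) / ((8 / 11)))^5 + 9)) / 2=83298 / 3125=26.66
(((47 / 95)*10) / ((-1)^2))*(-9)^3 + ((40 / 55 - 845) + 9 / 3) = -929612 / 209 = -4447.90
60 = 60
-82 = -82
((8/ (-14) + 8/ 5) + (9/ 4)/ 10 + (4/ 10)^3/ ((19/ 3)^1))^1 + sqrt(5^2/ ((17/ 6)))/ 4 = 2.01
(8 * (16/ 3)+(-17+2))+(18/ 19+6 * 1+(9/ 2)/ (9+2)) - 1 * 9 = 32633/ 1254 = 26.02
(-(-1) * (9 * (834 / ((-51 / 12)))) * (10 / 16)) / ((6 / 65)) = -406575 / 34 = -11958.09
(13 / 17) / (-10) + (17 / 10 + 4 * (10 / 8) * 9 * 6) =23088 / 85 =271.62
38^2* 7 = 10108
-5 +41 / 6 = 11 / 6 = 1.83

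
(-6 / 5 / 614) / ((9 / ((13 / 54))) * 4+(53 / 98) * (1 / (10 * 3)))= -22932 / 1754827043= -0.00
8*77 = 616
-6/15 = -2/5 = -0.40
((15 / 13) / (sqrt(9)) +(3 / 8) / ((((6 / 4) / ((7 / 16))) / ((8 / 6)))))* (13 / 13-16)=-1655 / 208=-7.96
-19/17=-1.12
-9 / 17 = -0.53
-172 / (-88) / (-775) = -43 / 17050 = -0.00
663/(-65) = -51/5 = -10.20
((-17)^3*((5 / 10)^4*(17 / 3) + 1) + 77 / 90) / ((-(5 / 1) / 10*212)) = 4789559 / 76320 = 62.76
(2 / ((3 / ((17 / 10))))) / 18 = 17 / 270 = 0.06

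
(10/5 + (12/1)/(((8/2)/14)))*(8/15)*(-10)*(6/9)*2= -2816/9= -312.89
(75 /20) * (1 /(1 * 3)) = 5 /4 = 1.25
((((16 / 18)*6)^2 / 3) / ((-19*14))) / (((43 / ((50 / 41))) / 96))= -204800 / 2110311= -0.10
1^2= 1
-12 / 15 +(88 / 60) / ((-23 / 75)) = -642 / 115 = -5.58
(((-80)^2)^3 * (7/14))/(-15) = -26214400000/3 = -8738133333.33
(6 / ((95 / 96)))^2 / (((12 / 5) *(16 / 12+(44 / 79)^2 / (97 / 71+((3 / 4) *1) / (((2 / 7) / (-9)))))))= 1636173312768 / 140934809735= 11.61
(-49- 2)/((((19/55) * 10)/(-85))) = 47685/38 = 1254.87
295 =295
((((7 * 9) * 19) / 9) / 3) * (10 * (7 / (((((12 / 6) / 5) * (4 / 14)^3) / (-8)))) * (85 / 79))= -2863217.83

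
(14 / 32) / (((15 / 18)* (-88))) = -21 / 3520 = -0.01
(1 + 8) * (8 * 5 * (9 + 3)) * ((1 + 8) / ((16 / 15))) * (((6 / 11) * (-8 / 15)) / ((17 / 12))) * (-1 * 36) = 50388480 / 187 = 269457.11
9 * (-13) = -117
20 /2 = 10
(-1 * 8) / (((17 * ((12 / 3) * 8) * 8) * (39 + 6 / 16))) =-1 / 21420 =-0.00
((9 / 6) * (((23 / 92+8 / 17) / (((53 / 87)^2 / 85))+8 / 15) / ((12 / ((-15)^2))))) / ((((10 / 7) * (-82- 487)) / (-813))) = 476438506299 / 102292544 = 4657.61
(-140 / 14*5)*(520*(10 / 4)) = -65000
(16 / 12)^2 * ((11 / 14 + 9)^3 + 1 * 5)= 1723382 / 1029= 1674.81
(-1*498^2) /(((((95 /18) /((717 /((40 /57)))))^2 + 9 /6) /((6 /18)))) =-61963118381016 /1124332643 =-55111.02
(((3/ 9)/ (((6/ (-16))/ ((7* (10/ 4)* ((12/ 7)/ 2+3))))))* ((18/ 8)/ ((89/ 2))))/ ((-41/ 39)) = 10530/ 3649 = 2.89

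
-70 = -70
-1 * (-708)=708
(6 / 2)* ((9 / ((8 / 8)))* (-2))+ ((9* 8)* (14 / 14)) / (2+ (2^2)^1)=-42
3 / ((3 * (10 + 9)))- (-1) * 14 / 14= 20 / 19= 1.05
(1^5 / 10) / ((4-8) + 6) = 1 / 20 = 0.05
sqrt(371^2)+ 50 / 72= 13381 / 36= 371.69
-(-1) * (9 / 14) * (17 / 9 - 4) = -1.36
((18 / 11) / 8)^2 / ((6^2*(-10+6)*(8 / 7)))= -0.00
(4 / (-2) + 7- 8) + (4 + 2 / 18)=10 / 9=1.11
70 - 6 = 64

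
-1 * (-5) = 5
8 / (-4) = -2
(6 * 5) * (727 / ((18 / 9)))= 10905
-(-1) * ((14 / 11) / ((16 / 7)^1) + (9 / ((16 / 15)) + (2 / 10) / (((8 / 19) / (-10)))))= 747 / 176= 4.24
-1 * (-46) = 46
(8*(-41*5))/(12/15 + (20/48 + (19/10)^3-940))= 4920000/2795773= 1.76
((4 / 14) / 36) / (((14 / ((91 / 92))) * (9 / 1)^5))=13 / 1368992016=0.00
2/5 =0.40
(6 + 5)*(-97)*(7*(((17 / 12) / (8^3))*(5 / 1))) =-634865 / 6144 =-103.33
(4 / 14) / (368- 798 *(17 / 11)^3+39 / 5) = -13310 / 119713447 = -0.00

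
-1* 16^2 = -256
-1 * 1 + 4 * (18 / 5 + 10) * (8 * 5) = 2175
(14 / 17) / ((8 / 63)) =441 / 68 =6.49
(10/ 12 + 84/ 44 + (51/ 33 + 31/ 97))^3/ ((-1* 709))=-25664543546473/ 186034394296872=-0.14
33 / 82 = 0.40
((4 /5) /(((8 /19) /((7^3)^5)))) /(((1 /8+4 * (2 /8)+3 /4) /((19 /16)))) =1713869705089423 /300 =5712899016964.74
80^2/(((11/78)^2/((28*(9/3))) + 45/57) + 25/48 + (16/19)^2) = 147592972800/46576769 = 3168.81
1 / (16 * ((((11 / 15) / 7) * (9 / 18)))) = 105 / 88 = 1.19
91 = 91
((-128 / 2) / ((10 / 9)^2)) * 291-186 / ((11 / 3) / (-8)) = -4036896 / 275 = -14679.62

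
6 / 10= 3 / 5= 0.60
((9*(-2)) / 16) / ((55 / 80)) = -18 / 11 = -1.64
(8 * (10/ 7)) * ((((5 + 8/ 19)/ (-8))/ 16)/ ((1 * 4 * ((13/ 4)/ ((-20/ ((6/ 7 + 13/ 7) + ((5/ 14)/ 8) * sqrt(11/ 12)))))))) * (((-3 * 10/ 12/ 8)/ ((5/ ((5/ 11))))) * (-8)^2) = -79104000/ 158546531 + 4120000 * sqrt(33)/ 3012384089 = -0.49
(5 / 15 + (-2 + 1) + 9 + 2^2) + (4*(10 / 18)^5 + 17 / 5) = 4707688 / 295245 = 15.95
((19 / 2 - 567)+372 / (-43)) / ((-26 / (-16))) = -348.40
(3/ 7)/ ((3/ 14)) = 2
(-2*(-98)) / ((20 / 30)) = 294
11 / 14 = 0.79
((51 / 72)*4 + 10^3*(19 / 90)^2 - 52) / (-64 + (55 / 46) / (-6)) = 34270 / 478413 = 0.07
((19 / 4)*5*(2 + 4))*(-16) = -2280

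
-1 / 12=-0.08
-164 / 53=-3.09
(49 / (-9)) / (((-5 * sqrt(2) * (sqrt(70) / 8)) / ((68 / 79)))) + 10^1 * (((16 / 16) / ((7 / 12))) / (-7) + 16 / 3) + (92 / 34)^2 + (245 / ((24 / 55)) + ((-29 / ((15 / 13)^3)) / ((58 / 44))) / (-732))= 1904 * sqrt(35) / 17775 + 43358983815173 / 69969501000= 620.32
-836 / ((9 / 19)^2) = -3725.88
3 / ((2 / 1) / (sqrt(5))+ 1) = 15 - 6 * sqrt(5) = 1.58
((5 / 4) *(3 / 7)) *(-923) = -13845 / 28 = -494.46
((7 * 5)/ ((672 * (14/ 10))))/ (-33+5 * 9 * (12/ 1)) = 25/ 340704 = 0.00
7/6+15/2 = 26/3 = 8.67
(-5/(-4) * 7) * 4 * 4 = 140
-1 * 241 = -241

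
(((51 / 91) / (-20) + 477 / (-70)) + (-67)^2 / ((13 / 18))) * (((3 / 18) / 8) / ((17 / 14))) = 106.52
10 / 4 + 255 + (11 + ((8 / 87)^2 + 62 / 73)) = 297660269 / 1105074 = 269.36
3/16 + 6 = 99/16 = 6.19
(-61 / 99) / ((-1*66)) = 61 / 6534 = 0.01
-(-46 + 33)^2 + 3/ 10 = -1687/ 10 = -168.70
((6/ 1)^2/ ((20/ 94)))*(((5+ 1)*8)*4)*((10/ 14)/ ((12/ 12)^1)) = 162432/ 7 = 23204.57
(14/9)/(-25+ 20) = -14/45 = -0.31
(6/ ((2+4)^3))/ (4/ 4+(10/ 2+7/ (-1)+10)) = 1/ 324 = 0.00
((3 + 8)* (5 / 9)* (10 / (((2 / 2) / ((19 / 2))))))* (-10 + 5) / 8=-26125 / 72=-362.85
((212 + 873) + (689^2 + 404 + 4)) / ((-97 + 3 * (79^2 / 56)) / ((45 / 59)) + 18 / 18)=1200059280 / 786689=1525.46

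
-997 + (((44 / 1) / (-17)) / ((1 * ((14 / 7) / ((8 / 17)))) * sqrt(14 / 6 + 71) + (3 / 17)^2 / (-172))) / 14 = -68524569938106739 / 68730762223039 - 27179737904 * sqrt(165) / 68730762223039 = -997.01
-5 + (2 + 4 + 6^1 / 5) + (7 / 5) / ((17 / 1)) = 194 / 85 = 2.28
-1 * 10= -10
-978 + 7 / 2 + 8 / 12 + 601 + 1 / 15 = -11183 / 30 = -372.77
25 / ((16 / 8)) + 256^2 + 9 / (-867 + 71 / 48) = 5446424001 / 83090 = 65548.49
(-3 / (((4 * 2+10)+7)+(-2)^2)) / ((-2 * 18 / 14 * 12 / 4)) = 7 / 522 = 0.01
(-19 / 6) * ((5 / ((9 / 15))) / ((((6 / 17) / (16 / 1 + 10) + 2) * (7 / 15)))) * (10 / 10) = -104975 / 3738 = -28.08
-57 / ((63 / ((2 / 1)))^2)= -76 / 1323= -0.06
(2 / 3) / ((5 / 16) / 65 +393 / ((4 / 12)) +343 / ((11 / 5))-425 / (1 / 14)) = -4576 / 31677951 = -0.00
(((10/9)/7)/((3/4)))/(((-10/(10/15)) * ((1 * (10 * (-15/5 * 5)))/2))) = 8/42525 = 0.00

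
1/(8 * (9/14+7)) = 7/428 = 0.02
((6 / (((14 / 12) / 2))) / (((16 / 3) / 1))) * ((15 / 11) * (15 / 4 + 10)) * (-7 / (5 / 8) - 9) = -40905 / 56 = -730.45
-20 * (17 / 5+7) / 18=-104 / 9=-11.56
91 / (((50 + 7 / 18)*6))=0.30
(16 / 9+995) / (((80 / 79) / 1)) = 708709 / 720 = 984.32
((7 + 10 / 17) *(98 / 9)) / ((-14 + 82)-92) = -2107 / 612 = -3.44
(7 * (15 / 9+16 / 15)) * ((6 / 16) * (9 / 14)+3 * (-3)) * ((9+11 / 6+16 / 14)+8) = -3749491 / 1120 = -3347.76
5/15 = 1/3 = 0.33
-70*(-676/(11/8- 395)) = -120.22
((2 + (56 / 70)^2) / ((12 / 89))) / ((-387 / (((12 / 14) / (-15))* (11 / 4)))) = 10769 / 1354500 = 0.01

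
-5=-5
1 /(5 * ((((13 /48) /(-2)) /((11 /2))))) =-528 /65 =-8.12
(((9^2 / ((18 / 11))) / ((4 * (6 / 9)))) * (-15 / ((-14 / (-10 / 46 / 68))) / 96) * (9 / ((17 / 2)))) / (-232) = 66825 / 22107602944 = 0.00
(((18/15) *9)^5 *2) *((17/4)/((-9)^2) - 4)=-3625136208/3125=-1160043.59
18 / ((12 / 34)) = 51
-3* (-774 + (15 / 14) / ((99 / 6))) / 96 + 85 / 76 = 1184627 / 46816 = 25.30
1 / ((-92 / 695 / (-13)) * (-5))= -1807 / 92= -19.64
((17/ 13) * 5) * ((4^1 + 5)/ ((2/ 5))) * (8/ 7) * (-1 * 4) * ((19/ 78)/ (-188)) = 48450/ 55601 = 0.87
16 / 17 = 0.94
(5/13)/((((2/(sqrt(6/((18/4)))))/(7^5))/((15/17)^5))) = 21271359375*sqrt(3)/18458141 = 1996.03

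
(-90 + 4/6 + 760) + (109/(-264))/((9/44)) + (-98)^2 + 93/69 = 10274.00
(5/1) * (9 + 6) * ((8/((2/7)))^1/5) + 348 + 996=1764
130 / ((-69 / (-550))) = 71500 / 69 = 1036.23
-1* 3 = -3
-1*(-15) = 15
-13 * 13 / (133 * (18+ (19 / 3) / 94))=-47658 / 677635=-0.07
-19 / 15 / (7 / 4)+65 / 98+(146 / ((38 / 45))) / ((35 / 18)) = 88.86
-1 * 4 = -4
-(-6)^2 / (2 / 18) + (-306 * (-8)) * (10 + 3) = 31500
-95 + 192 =97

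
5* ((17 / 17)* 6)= 30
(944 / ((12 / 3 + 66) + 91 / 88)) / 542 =41536 / 1694021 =0.02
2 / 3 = 0.67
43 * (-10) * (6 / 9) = -860 / 3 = -286.67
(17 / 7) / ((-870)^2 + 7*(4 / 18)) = 153 / 47684798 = 0.00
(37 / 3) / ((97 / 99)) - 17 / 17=1124 / 97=11.59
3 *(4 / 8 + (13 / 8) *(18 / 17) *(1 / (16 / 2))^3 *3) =53277 / 34816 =1.53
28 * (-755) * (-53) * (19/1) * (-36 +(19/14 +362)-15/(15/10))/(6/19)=21393659615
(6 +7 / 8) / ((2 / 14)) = 385 / 8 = 48.12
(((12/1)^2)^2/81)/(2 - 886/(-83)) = 5312/263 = 20.20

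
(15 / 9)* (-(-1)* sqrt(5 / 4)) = 1.86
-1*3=-3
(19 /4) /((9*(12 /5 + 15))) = 95 /3132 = 0.03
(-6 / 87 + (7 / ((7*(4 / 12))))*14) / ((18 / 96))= 19456 / 87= 223.63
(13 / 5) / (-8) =-0.32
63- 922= -859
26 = 26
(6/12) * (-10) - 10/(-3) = -5/3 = -1.67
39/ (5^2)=39/ 25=1.56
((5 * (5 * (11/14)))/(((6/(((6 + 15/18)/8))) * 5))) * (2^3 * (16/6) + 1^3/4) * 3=83435/2304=36.21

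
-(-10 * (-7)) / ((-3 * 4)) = 35 / 6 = 5.83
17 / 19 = 0.89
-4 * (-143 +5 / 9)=5128 / 9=569.78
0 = 0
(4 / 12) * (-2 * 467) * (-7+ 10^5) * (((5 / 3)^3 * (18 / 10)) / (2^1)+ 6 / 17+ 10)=-23052619537 / 51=-452012147.78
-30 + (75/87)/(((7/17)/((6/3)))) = -25.81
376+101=477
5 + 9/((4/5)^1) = 65/4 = 16.25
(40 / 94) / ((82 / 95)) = 950 / 1927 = 0.49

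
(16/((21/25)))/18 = 200/189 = 1.06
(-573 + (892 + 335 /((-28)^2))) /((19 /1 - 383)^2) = 250431 /103876864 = 0.00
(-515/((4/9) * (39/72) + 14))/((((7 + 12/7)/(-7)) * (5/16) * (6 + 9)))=1453536/234545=6.20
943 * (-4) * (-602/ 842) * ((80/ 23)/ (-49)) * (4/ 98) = -1128320/ 144403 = -7.81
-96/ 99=-32/ 33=-0.97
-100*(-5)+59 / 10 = 5059 / 10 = 505.90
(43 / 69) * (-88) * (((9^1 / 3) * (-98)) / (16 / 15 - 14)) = -2781240 / 2231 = -1246.63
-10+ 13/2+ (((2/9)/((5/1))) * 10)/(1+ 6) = -433/126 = -3.44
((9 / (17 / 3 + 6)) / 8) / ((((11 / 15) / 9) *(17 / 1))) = 729 / 10472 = 0.07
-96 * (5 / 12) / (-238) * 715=14300 / 119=120.17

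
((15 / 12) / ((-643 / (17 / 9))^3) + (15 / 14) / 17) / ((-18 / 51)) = -5814086428855 / 32558900371704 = -0.18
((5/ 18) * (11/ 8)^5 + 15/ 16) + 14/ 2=5486983/ 589824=9.30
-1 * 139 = -139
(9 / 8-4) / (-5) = 23 / 40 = 0.58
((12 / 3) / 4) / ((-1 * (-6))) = 1 / 6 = 0.17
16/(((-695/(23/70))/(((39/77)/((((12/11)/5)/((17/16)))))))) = -5083/272440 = -0.02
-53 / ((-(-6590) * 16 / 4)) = -53 / 26360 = -0.00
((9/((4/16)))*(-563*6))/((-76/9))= 14400.95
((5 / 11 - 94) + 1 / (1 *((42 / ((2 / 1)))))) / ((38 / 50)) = -539950 / 4389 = -123.02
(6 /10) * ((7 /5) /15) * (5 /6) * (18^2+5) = 2303 /150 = 15.35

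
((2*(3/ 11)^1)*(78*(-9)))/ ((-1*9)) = 468/ 11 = 42.55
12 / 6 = 2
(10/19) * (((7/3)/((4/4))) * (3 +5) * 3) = 560/19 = 29.47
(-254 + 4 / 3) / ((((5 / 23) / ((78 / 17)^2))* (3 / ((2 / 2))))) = -11785384 / 1445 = -8155.98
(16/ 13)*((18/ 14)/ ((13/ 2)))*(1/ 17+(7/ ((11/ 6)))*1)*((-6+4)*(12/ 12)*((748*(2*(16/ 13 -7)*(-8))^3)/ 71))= -2886451200000000/ 184532621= -15641956.33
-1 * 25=-25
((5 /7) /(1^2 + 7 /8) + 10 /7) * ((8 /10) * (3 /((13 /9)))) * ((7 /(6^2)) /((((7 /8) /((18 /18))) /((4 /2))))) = 608 /455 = 1.34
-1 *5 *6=-30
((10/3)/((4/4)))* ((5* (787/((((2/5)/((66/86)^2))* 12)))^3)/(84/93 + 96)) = 752895208021628615625/4861279897394176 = 154875.92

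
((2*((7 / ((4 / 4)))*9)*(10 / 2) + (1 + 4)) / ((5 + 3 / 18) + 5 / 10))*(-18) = -34290 / 17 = -2017.06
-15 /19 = -0.79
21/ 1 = 21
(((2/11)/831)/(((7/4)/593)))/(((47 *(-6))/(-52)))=123344/9022167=0.01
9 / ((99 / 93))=93 / 11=8.45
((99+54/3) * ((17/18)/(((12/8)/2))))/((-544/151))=-1963/48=-40.90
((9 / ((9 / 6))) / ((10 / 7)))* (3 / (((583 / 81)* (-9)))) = -567 / 2915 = -0.19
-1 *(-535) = 535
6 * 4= 24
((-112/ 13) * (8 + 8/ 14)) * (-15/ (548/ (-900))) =-3240000/ 1781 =-1819.20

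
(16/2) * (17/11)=12.36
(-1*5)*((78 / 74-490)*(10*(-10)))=-9045500 / 37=-244472.97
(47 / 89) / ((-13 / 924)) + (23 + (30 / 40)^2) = -258659 / 18512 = -13.97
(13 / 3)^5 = 371293 / 243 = 1527.95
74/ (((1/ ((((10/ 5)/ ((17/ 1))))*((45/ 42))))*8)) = 555/ 476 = 1.17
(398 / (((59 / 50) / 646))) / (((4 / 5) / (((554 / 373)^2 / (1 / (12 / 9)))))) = 19727639732000 / 24625833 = 801095.33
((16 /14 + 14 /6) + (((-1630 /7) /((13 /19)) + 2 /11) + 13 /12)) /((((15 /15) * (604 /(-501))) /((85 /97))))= 57221279965 /234586352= 243.92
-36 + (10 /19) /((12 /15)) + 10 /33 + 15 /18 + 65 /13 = -6104 /209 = -29.21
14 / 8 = 7 / 4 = 1.75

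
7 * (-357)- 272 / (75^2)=-14057147 / 5625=-2499.05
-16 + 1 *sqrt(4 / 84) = -16 + sqrt(21) / 21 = -15.78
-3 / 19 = -0.16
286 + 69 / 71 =20375 / 71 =286.97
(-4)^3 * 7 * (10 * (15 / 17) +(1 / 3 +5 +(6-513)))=11260480 / 51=220793.73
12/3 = 4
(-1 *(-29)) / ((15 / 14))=406 / 15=27.07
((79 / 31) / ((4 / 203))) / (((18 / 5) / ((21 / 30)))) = 112259 / 4464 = 25.15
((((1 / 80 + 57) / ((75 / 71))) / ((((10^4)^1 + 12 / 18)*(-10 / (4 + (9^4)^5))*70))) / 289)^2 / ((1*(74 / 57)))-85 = 35340449291422690015589924006420701283506589094217 / 436158038830253734400000000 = 81026706251255570267291.88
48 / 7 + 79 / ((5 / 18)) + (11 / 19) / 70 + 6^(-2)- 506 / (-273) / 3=10094283 / 34580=291.91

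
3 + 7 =10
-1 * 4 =-4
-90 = -90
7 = 7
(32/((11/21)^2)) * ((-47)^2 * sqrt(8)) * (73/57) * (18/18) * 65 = 98611880640 * sqrt(2)/2299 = 60660399.74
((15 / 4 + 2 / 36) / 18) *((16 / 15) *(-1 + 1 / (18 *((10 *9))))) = -221803 / 984150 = -0.23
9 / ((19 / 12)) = 108 / 19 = 5.68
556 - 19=537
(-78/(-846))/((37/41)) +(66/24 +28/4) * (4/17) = 212524/88689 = 2.40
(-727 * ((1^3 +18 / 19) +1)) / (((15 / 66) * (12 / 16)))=-3582656 / 285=-12570.72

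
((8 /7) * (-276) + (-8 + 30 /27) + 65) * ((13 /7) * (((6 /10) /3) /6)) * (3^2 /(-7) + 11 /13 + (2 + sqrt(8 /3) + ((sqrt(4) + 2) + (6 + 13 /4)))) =-9710389 /41160 -210743 * sqrt(6) /19845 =-261.93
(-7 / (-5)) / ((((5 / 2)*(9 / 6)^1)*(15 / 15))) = 28 / 75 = 0.37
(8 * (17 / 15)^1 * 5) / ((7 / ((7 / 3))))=136 / 9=15.11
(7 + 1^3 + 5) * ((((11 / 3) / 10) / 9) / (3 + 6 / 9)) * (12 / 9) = 26 / 135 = 0.19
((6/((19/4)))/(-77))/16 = -3/2926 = -0.00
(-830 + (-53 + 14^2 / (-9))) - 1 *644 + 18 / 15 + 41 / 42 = -974359 / 630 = -1546.60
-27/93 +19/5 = 544/155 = 3.51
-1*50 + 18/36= -99/2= -49.50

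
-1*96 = -96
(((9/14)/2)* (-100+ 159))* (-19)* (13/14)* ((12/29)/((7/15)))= -5902065/19894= -296.68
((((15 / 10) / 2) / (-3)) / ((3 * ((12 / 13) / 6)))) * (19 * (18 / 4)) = -741 / 16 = -46.31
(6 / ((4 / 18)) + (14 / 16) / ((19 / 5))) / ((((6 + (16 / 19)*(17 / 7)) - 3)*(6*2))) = 28973 / 64416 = 0.45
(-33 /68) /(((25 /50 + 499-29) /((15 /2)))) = -495 /63988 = -0.01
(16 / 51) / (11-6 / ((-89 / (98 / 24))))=2848 / 102357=0.03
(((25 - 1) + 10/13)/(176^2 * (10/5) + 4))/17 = 161/6846138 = 0.00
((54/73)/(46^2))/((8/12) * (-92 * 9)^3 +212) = -27/29228601476504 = -0.00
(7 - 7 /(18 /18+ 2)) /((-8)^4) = 7 /6144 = 0.00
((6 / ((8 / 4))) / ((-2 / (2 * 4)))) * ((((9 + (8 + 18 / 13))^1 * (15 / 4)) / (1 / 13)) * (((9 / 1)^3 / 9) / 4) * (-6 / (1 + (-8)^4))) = 318.95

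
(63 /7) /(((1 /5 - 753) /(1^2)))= -45 /3764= -0.01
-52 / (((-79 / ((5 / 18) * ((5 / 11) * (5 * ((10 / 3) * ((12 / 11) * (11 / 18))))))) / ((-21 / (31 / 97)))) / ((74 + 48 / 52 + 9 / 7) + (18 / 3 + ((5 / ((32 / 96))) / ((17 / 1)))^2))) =-1058504740000 / 210205017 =-5035.58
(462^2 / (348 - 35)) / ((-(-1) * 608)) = 53361 / 47576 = 1.12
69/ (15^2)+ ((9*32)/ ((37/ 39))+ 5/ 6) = 563709/ 1850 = 304.71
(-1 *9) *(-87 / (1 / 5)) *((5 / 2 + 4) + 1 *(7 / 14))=27405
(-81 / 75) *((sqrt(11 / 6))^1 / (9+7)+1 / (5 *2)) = -27 / 250 - 9 *sqrt(66) / 800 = -0.20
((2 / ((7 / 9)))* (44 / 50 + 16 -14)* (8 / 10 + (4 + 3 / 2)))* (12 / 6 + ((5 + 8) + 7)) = 128304 / 125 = 1026.43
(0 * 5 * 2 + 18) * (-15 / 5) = -54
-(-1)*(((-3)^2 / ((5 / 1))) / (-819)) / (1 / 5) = -1 / 91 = -0.01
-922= -922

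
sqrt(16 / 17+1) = sqrt(561) / 17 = 1.39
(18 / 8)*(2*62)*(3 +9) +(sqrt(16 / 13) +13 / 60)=4*sqrt(13) / 13 +200893 / 60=3349.33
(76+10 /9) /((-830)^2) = 347 /3100050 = 0.00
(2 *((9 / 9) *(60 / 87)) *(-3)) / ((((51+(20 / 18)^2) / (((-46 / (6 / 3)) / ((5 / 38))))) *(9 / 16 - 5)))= -27184896 / 8711629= -3.12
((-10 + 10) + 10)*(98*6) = 5880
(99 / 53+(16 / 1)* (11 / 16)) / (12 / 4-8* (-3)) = 682 / 1431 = 0.48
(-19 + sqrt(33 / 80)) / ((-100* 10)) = 19 / 1000 - sqrt(165) / 20000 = 0.02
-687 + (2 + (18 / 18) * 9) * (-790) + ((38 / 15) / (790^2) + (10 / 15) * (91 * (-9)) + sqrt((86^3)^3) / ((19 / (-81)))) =-4430766096 * sqrt(86) / 19 - 46447082231 / 4680750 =-2162601208.11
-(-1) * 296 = 296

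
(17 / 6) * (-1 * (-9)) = 51 / 2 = 25.50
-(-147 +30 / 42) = 1024 / 7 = 146.29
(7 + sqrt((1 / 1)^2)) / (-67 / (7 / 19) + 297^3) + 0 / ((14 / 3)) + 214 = 19622220494 / 91692619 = 214.00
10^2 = 100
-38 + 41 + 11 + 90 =104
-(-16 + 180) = -164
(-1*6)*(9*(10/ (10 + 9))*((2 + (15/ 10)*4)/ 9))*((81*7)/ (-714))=6480/ 323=20.06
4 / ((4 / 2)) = 2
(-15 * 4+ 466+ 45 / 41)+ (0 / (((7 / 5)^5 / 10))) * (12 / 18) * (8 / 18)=407.10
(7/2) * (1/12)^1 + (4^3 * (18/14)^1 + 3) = 14377/168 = 85.58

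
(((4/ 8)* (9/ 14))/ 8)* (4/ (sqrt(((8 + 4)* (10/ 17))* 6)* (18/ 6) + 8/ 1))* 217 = -4743/ 5392 + 2511* sqrt(85)/ 10784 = 1.27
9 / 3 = 3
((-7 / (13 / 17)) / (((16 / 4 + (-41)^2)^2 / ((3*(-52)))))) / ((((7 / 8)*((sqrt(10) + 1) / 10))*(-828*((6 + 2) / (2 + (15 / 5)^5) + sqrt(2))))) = -13328 / (7836261*(1 + sqrt(10))*(8 + 245*sqrt(2))) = -0.00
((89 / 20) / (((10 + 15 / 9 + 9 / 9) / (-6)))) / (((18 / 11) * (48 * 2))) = -979 / 72960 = -0.01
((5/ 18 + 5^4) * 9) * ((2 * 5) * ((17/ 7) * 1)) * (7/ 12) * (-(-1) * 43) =41137025/ 12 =3428085.42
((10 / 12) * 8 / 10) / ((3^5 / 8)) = 16 / 729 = 0.02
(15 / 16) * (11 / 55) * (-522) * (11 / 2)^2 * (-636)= 15064137 / 8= 1883017.12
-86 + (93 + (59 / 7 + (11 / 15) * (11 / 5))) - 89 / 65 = 106966 / 6825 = 15.67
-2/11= -0.18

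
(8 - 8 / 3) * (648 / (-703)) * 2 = -6912 / 703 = -9.83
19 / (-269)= -19 / 269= -0.07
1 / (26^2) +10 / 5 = 1353 / 676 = 2.00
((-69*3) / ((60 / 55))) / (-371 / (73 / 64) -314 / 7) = 387849 / 756520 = 0.51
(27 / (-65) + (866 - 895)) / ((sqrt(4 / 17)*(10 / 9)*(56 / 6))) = -5.85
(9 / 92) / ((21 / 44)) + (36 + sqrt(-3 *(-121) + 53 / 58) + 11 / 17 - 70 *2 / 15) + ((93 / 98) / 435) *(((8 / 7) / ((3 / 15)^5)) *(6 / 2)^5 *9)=17086.15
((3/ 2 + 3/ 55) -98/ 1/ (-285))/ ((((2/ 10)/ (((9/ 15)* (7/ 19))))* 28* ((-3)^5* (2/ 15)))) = -11903/ 5146416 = -0.00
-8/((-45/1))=8/45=0.18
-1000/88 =-125/11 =-11.36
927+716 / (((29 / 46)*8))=31000 / 29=1068.97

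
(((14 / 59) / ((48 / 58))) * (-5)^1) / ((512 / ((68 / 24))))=-17255 / 2174976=-0.01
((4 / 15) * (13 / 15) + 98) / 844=0.12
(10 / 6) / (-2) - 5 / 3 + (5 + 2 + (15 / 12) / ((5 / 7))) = 25 / 4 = 6.25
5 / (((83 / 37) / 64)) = 11840 / 83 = 142.65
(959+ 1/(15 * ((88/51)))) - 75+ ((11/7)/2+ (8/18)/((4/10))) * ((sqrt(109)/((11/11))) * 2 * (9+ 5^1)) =478 * sqrt(109)/9+ 388977/440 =1438.53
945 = 945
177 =177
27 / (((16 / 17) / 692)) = 19851.75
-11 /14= -0.79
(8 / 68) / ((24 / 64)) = 16 / 51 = 0.31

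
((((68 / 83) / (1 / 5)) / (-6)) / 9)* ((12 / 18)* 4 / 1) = -1360 / 6723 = -0.20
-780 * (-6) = 4680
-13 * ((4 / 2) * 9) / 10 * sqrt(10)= -117 * sqrt(10) / 5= -74.00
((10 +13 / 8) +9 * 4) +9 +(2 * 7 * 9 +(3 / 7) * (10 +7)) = 10635 / 56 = 189.91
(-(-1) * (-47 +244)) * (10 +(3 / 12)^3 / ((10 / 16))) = 78997 / 40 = 1974.92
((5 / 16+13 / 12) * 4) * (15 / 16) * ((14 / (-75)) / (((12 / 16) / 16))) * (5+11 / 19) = -99428 / 855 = -116.29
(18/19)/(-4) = -9/38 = -0.24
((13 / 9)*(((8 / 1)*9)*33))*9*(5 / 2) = 77220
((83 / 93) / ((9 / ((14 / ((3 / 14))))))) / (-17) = -0.38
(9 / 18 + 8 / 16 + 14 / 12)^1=13 / 6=2.17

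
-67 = -67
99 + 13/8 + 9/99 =8863/88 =100.72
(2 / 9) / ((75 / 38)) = 76 / 675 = 0.11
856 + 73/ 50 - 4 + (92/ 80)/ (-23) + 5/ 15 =256123/ 300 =853.74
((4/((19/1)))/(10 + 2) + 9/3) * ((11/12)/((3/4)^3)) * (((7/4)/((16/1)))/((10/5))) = 0.36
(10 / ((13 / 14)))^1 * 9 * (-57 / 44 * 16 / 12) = -167.41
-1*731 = -731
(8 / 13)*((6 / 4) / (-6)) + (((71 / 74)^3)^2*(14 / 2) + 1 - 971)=-2059315128262901 / 2134684372288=-964.69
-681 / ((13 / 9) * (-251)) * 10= 61290 / 3263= 18.78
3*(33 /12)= 33 /4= 8.25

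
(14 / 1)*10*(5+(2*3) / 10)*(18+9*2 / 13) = 197568 / 13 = 15197.54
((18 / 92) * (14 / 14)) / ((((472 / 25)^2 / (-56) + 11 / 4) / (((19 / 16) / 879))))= -83125 / 1136950168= -0.00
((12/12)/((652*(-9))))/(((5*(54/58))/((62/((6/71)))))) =-63829/2376540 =-0.03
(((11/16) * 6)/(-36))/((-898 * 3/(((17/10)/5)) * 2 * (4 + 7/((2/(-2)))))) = -187/77587200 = -0.00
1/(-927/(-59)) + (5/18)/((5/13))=1457/1854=0.79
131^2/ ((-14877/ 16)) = -274576/ 14877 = -18.46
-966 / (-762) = 161 / 127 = 1.27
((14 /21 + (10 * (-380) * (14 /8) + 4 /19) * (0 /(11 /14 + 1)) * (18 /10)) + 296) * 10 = 8900 /3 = 2966.67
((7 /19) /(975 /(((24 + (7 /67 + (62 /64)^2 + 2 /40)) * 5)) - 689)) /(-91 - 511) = 8607887 /9581680154462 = 0.00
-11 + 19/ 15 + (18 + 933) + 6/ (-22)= 155264/ 165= 940.99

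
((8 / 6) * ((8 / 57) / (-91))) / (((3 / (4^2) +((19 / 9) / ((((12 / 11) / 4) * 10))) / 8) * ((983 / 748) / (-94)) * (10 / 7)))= 26999808 / 74539907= 0.36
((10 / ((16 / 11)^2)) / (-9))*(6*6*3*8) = -1815 / 4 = -453.75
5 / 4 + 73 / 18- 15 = -349 / 36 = -9.69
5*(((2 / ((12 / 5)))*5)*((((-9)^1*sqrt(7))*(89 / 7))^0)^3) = 125 / 6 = 20.83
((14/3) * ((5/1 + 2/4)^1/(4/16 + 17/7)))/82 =1078/9225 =0.12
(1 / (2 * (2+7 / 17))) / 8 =17 / 656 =0.03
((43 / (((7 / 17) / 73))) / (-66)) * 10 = -266815 / 231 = -1155.04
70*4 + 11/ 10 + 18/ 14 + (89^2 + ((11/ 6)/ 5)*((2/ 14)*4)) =344551/ 42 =8203.60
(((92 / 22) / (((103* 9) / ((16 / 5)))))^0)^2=1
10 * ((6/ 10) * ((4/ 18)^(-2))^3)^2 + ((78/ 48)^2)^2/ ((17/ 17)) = 5083731799463/ 20480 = 248229091.77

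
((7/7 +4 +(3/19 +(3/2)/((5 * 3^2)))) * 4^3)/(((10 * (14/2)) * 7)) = 47344/69825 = 0.68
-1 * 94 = -94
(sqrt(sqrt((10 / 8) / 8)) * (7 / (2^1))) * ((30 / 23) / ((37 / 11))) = 1155 * 2^(3 / 4) * 5^(1 / 4) / 3404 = 0.85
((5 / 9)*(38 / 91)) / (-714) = -95 / 292383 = -0.00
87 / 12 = 29 / 4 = 7.25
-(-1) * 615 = 615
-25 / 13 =-1.92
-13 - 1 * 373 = -386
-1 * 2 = -2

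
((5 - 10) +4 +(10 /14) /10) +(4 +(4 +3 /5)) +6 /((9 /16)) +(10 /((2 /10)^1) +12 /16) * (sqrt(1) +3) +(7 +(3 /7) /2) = 23998 /105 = 228.55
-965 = -965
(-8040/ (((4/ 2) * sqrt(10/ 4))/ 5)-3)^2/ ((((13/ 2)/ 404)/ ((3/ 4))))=14616720 * sqrt(10)/ 13 + 97932029454/ 13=7536788583.16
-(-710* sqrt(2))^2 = -1008200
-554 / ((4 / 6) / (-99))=82269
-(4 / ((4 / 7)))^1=-7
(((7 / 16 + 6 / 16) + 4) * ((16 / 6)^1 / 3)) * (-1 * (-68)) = 2618 / 9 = 290.89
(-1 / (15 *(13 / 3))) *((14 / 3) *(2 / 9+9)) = -1162 / 1755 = -0.66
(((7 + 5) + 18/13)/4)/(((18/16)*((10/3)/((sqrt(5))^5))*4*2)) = 145*sqrt(5)/52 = 6.24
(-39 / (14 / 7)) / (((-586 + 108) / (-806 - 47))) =-33267 / 956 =-34.80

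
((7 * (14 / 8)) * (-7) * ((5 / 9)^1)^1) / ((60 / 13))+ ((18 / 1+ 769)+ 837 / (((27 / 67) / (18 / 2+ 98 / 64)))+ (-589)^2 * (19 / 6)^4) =90480892301 / 2592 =34907751.66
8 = 8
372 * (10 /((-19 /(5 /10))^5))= -465 /9904396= -0.00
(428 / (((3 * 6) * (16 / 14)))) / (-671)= -749 / 24156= -0.03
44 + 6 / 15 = 222 / 5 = 44.40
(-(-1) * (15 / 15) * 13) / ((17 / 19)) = 14.53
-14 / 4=-3.50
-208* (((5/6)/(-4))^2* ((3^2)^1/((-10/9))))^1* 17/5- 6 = 1941/8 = 242.62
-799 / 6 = -133.17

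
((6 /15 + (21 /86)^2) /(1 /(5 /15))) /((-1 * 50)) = -16997 /5547000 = -0.00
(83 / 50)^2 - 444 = -441.24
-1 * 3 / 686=-3 / 686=-0.00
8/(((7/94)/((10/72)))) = 940/63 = 14.92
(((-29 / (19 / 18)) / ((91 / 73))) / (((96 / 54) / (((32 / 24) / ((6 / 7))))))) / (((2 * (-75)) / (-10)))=-6351 / 4940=-1.29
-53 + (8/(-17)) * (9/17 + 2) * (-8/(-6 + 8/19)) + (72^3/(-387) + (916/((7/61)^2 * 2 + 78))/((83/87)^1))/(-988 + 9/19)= -53.74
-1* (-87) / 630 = 29 / 210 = 0.14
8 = 8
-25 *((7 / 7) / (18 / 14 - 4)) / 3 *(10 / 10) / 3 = 175 / 171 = 1.02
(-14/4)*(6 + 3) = -63/2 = -31.50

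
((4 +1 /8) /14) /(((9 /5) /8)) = 55 /42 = 1.31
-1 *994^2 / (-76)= 247009 / 19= 13000.47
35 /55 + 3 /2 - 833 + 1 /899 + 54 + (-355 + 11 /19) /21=-894819295 /1127346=-793.74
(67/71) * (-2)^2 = 268/71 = 3.77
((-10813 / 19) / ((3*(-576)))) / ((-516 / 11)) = -118943 / 16941312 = -0.01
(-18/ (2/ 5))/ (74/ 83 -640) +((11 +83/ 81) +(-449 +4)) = -206674859/ 477414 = -432.90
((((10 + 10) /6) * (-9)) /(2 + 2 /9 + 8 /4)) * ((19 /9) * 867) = -13005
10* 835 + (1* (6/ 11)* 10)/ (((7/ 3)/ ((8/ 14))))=4501370/ 539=8351.34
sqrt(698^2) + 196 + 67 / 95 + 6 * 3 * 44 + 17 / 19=8438 / 5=1687.60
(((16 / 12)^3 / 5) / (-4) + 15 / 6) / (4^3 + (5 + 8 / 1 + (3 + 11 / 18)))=643 / 21765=0.03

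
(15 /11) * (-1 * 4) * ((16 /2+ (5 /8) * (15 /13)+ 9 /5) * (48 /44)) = -98478 /1573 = -62.61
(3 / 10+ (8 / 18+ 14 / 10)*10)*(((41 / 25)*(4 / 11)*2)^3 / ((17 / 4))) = 119060200448 / 15909609375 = 7.48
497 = 497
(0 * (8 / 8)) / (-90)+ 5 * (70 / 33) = 350 / 33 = 10.61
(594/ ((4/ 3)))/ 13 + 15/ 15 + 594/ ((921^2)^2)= 24436786377323/ 692864172078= 35.27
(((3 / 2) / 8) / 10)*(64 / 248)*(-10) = -3 / 62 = -0.05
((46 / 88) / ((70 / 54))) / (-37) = -621 / 56980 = -0.01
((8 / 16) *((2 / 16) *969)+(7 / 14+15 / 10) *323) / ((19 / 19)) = 11305 / 16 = 706.56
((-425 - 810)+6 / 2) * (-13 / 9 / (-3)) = -16016 / 27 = -593.19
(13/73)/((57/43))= 559/4161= 0.13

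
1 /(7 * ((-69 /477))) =-159 /161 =-0.99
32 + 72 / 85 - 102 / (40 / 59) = -7997 / 68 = -117.60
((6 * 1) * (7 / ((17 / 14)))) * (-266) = -156408 / 17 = -9200.47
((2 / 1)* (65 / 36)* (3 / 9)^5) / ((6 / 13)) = 845 / 26244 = 0.03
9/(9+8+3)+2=49/20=2.45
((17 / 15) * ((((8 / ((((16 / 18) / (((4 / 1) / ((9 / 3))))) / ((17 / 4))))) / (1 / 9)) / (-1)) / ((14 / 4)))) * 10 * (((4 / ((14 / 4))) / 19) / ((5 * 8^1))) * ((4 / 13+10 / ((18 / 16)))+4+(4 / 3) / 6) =-362984 / 12103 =-29.99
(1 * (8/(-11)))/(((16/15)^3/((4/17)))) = -3375/23936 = -0.14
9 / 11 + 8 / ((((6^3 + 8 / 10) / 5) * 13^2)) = 412741 / 503789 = 0.82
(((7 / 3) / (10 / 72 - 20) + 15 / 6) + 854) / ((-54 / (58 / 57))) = -11838061 / 733590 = -16.14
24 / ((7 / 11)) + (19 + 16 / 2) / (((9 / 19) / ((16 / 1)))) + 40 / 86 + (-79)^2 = 2164545 / 301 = 7191.18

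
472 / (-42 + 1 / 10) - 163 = -73017 / 419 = -174.26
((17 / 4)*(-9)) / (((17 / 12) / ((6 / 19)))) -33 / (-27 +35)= -1923 / 152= -12.65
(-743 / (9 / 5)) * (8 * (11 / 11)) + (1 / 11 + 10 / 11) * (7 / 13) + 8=-385361 / 117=-3293.68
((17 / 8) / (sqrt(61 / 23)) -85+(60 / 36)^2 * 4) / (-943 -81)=665 / 9216 -17 * sqrt(1403) / 499712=0.07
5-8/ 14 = 31/ 7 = 4.43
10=10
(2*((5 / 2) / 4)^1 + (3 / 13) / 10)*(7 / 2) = 2317 / 520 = 4.46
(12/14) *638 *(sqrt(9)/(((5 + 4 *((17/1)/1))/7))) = 157.32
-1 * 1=-1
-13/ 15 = -0.87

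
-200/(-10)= 20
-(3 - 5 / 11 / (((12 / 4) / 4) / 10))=101 / 33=3.06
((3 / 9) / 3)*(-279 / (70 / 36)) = -558 / 35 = -15.94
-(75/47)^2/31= -5625/68479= -0.08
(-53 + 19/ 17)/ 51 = -1.02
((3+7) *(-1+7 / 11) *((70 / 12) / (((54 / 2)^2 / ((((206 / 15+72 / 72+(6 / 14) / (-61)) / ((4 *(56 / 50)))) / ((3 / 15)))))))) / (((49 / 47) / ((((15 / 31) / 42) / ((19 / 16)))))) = -27707087500 / 6225869493459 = -0.00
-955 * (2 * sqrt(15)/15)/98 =-191 * sqrt(15)/147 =-5.03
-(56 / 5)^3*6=-1053696 / 125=-8429.57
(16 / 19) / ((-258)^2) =4 / 316179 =0.00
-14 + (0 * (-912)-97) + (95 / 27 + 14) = -2524 / 27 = -93.48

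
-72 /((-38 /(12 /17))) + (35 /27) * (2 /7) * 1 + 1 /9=15863 /8721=1.82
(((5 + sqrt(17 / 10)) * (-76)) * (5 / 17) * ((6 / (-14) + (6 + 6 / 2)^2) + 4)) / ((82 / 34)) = -4941.16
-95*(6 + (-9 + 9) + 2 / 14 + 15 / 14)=-9595 / 14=-685.36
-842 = -842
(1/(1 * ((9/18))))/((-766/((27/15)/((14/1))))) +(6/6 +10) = 294901/26810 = 11.00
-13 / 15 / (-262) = 13 / 3930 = 0.00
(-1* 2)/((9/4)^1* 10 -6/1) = -4/33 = -0.12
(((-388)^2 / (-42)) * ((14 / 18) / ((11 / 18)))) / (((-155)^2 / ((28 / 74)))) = -2107616 / 29334525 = -0.07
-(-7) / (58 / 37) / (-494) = -0.01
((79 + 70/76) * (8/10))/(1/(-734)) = -4458316/95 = -46929.64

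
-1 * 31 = -31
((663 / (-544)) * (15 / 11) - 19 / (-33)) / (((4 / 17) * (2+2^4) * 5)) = -19499 / 380160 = -0.05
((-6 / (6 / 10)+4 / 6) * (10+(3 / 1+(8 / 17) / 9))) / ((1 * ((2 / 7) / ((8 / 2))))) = -782824 / 459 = -1705.50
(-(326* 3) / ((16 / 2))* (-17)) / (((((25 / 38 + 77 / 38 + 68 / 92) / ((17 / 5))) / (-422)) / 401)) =-307373233191 / 880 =-349287764.99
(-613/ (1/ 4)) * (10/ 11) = -24520/ 11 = -2229.09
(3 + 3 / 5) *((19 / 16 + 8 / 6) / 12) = 121 / 160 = 0.76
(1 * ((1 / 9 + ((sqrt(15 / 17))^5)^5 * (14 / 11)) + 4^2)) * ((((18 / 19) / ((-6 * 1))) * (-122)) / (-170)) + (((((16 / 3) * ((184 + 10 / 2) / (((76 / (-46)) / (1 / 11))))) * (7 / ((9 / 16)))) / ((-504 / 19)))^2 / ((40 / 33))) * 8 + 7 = 2145837578 / 479655 -66482023535156250 * sqrt(255) / 35190965750914794161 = 4473.68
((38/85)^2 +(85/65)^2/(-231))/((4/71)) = 3854184661/1128227100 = 3.42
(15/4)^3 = 3375/64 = 52.73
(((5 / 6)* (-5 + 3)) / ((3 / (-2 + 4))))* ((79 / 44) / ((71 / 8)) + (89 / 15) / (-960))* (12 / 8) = -0.33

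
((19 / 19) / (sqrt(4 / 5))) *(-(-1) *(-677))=-677 *sqrt(5) / 2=-756.91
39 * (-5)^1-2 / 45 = -8777 / 45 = -195.04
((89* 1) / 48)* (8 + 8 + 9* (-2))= -89 / 24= -3.71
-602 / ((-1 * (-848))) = -301 / 424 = -0.71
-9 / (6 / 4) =-6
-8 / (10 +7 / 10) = -80 / 107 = -0.75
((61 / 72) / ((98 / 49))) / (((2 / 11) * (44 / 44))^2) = 7381 / 576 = 12.81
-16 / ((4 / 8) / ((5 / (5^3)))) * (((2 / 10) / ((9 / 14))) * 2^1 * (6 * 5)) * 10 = -238.93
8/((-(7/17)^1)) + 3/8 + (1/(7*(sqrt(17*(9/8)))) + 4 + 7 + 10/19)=-8009/1064 + 2*sqrt(34)/357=-7.49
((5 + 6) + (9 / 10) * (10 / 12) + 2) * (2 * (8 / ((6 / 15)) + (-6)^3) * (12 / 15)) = -4312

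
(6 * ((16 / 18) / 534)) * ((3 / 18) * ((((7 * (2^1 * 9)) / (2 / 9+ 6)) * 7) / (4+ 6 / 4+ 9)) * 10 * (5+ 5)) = 4200 / 2581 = 1.63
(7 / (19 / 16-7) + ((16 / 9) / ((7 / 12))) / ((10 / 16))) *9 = 35856 / 1085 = 33.05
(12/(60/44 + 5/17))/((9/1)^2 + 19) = 561/7750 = 0.07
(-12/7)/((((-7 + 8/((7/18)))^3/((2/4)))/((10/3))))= -196/171475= -0.00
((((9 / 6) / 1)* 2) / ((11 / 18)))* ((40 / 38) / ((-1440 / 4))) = -3 / 209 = -0.01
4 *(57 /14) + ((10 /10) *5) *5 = 289 /7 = 41.29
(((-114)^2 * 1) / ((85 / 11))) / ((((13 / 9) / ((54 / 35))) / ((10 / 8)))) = 17369154 / 7735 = 2245.53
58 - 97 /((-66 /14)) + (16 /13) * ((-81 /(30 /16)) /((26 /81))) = -2427859 /27885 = -87.07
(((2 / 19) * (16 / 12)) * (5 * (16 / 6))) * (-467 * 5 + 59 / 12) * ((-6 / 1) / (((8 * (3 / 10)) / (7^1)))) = 39145400 / 513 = 76306.82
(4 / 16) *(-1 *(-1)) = 1 / 4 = 0.25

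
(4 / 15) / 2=0.13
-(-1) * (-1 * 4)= -4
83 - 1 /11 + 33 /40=36843 /440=83.73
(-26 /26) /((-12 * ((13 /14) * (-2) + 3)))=7 /96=0.07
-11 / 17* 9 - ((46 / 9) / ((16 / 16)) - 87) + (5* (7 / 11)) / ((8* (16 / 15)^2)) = 263385739 / 3446784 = 76.41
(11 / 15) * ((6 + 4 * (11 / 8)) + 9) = 451 / 30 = 15.03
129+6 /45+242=5567 /15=371.13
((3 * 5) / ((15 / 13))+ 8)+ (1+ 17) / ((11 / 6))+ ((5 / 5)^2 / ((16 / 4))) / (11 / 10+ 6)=30.85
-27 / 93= -9 / 31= -0.29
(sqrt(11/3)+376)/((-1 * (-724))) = sqrt(33)/2172+94/181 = 0.52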